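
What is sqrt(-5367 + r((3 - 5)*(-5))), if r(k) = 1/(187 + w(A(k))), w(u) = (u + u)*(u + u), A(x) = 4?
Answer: 2*I*sqrt(84531529)/251 ≈ 73.26*I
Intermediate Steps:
w(u) = 4*u**2 (w(u) = (2*u)*(2*u) = 4*u**2)
r(k) = 1/251 (r(k) = 1/(187 + 4*4**2) = 1/(187 + 4*16) = 1/(187 + 64) = 1/251)
sqrt(-5367 + r((3 - 5)*(-5))) = sqrt(-5367 + 1/251) = sqrt(-1347116/251) = 2*I*sqrt(84531529)/251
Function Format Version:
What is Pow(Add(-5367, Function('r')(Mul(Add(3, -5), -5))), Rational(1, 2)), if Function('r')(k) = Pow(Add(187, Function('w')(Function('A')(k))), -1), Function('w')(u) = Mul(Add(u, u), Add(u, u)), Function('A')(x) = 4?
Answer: Mul(Rational(2, 251), I, Pow(84531529, Rational(1, 2))) ≈ Mul(73.260, I)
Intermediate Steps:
Function('w')(u) = Mul(4, Pow(u, 2)) (Function('w')(u) = Mul(Mul(2, u), Mul(2, u)) = Mul(4, Pow(u, 2)))
Function('r')(k) = Rational(1, 251) (Function('r')(k) = Pow(Add(187, Mul(4, Pow(4, 2))), -1) = Pow(Add(187, Mul(4, 16)), -1) = Pow(Add(187, 64), -1) = Pow(251, -1) = Rational(1, 251))
Pow(Add(-5367, Function('r')(Mul(Add(3, -5), -5))), Rational(1, 2)) = Pow(Add(-5367, Rational(1, 251)), Rational(1, 2)) = Pow(Rational(-1347116, 251), Rational(1, 2)) = Mul(Rational(2, 251), I, Pow(84531529, Rational(1, 2)))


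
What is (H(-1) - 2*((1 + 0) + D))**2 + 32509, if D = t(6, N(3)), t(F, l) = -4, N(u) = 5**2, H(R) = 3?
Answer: 32590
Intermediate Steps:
N(u) = 25
D = -4
(H(-1) - 2*((1 + 0) + D))**2 + 32509 = (3 - 2*((1 + 0) - 4))**2 + 32509 = (3 - 2*(1 - 4))**2 + 32509 = (3 - 2*(-3))**2 + 32509 = (3 + 6)**2 + 32509 = 9**2 + 32509 = 81 + 32509 = 32590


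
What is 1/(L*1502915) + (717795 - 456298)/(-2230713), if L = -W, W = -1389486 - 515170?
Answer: -748544595280312567/6385496429314707120 ≈ -0.11723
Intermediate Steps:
W = -1904656
L = 1904656 (L = -1*(-1904656) = 1904656)
1/(L*1502915) + (717795 - 456298)/(-2230713) = 1/(1904656*1502915) + (717795 - 456298)/(-2230713) = (1/1904656)*(1/1502915) + 261497*(-1/2230713) = 1/2862536072240 - 261497/2230713 = -748544595280312567/6385496429314707120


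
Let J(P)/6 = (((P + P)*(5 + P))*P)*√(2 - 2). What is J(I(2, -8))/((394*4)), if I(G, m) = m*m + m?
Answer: 0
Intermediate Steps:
I(G, m) = m + m² (I(G, m) = m² + m = m + m²)
J(P) = 0 (J(P) = 6*((((P + P)*(5 + P))*P)*√(2 - 2)) = 6*((((2*P)*(5 + P))*P)*√0) = 6*(((2*P*(5 + P))*P)*0) = 6*((2*P²*(5 + P))*0) = 6*0 = 0)
J(I(2, -8))/((394*4)) = 0/((394*4)) = 0/1576 = 0*(1/1576) = 0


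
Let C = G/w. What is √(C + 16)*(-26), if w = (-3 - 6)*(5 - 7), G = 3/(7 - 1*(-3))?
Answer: -403*√15/15 ≈ -104.05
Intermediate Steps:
G = 3/10 (G = 3/(7 + 3) = 3/10 ≈ 0.30000)
w = 18 (w = -9*(-2) = 18)
C = 1/60 (C = (3/10)/18 = (3/10)*(1/18) = 1/60 ≈ 0.016667)
√(C + 16)*(-26) = √(1/60 + 16)*(-26) = √(961/60)*(-26) = (31*√15/30)*(-26) = -403*√15/15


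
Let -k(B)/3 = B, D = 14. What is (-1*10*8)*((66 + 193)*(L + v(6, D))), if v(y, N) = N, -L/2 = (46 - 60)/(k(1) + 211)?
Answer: -3807300/13 ≈ -2.9287e+5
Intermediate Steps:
k(B) = -3*B
L = 7/52 (L = -2*(46 - 60)/(-3*1 + 211) = -(-28)/(-3 + 211) = -(-28)/208 = -2*(-7/104) = 7/52 ≈ 0.13462)
(-1*10*8)*((66 + 193)*(L + v(6, D))) = (-1*10*8)*((66 + 193)*(7/52 + 14)) = (-10*8)*(259*(735/52)) = -80*190365/52 = -3807300/13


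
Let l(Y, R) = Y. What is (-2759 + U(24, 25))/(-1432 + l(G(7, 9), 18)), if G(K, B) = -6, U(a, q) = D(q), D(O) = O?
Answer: 1367/719 ≈ 1.9013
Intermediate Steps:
U(a, q) = q
(-2759 + U(24, 25))/(-1432 + l(G(7, 9), 18)) = (-2759 + 25)/(-1432 - 6) = -2734/(-1438) = -2734*(-1/1438) = 1367/719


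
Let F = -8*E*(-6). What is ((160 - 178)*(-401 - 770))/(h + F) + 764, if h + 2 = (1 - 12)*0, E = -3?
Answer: 45233/73 ≈ 619.63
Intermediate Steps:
h = -2 (h = -2 + (1 - 12)*0 = -2 - 11*0 = -2 + 0 = -2)
F = -144 (F = -8*(-3)*(-6) = 24*(-6) = -144)
((160 - 178)*(-401 - 770))/(h + F) + 764 = ((160 - 178)*(-401 - 770))/(-2 - 144) + 764 = (-18*(-1171))/(-146) + 764 = -1/146*21078 + 764 = -10539/73 + 764 = 45233/73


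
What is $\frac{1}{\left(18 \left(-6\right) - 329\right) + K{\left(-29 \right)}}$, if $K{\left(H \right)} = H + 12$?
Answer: $- \frac{1}{454} \approx -0.0022026$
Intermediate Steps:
$K{\left(H \right)} = 12 + H$
$\frac{1}{\left(18 \left(-6\right) - 329\right) + K{\left(-29 \right)}} = \frac{1}{\left(18 \left(-6\right) - 329\right) + \left(12 - 29\right)} = \frac{1}{\left(-108 - 329\right) - 17} = \frac{1}{-437 - 17} = \frac{1}{-454} = - \frac{1}{454}$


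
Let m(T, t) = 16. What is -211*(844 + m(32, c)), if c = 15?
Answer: -181460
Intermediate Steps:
-211*(844 + m(32, c)) = -211*(844 + 16) = -211*860 = -181460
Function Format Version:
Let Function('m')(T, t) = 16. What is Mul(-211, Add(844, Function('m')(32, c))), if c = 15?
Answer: -181460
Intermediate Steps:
Mul(-211, Add(844, Function('m')(32, c))) = Mul(-211, Add(844, 16)) = Mul(-211, 860) = -181460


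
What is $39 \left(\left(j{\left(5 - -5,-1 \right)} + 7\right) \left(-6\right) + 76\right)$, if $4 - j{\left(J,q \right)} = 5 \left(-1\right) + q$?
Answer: $-1014$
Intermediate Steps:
$j{\left(J,q \right)} = 9 - q$ ($j{\left(J,q \right)} = 4 - \left(5 \left(-1\right) + q\right) = 4 - \left(-5 + q\right) = 9 - q$)
$39 \left(\left(j{\left(5 - -5,-1 \right)} + 7\right) \left(-6\right) + 76\right) = 39 \left(\left(\left(9 - -1\right) + 7\right) \left(-6\right) + 76\right) = 39 \left(\left(\left(9 + 1\right) + 7\right) \left(-6\right) + 76\right) = 39 \left(\left(10 + 7\right) \left(-6\right) + 76\right) = 39 \left(17 \left(-6\right) + 76\right) = 39 \left(-102 + 76\right) = 39 \left(-26\right) = -1014$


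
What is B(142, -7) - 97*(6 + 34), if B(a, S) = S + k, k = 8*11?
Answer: -3799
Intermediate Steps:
k = 88
B(a, S) = 88 + S (B(a, S) = S + 88 = 88 + S)
B(142, -7) - 97*(6 + 34) = (88 - 7) - 97*(6 + 34) = 81 - 97*40 = 81 - 1*3880 = 81 - 3880 = -3799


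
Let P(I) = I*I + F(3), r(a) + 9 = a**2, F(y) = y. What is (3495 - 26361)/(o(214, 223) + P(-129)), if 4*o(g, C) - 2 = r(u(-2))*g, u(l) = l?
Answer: -74/53 ≈ -1.3962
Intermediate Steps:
r(a) = -9 + a**2
P(I) = 3 + I**2 (P(I) = I*I + 3 = I**2 + 3 = 3 + I**2)
o(g, C) = 1/2 - 5*g/4 (o(g, C) = 1/2 + ((-9 + (-2)**2)*g)/4 = 1/2 + ((-9 + 4)*g)/4 = 1/2 + (-5*g)/4 = 1/2 - 5*g/4)
(3495 - 26361)/(o(214, 223) + P(-129)) = (3495 - 26361)/((1/2 - 5/4*214) + (3 + (-129)**2)) = -22866/((1/2 - 535/2) + (3 + 16641)) = -22866/(-267 + 16644) = -22866/16377 = -22866*1/16377 = -74/53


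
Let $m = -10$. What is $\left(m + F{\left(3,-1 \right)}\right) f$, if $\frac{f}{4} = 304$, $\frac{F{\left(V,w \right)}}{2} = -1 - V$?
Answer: $-21888$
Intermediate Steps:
$F{\left(V,w \right)} = -2 - 2 V$ ($F{\left(V,w \right)} = 2 \left(-1 - V\right) = -2 - 2 V$)
$f = 1216$ ($f = 4 \cdot 304 = 1216$)
$\left(m + F{\left(3,-1 \right)}\right) f = \left(-10 - 8\right) 1216 = \left(-18\right) 1216 = -21888$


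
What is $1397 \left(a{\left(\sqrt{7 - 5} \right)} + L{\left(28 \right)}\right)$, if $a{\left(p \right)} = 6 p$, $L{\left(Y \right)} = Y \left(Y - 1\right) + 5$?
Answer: $1063117 + 8382 \sqrt{2} \approx 1.075 \cdot 10^{6}$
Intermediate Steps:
$L{\left(Y \right)} = 5 + Y \left(-1 + Y\right)$ ($L{\left(Y \right)} = Y \left(Y - 1\right) + 5 = Y \left(-1 + Y\right) + 5 = 5 + Y \left(-1 + Y\right)$)
$1397 \left(a{\left(\sqrt{7 - 5} \right)} + L{\left(28 \right)}\right) = 1397 \left(6 \sqrt{7 - 5} + \left(5 + 28^{2} - 28\right)\right) = 1397 \left(6 \sqrt{2} + \left(5 + 784 - 28\right)\right) = 1397 \left(6 \sqrt{2} + 761\right) = 1397 \left(761 + 6 \sqrt{2}\right) = 1063117 + 8382 \sqrt{2}$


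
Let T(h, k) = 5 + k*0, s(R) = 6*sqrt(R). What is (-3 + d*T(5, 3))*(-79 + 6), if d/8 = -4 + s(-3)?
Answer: 11899 - 17520*I*sqrt(3) ≈ 11899.0 - 30346.0*I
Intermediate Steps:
T(h, k) = 5 (T(h, k) = 5 + 0 = 5)
d = -32 + 48*I*sqrt(3) (d = 8*(-4 + 6*sqrt(-3)) = 8*(-4 + 6*(I*sqrt(3))) = 8*(-4 + 6*I*sqrt(3)) = -32 + 48*I*sqrt(3) ≈ -32.0 + 83.138*I)
(-3 + d*T(5, 3))*(-79 + 6) = (-3 + (-32 + 48*I*sqrt(3))*5)*(-79 + 6) = (-3 + (-160 + 240*I*sqrt(3)))*(-73) = (-163 + 240*I*sqrt(3))*(-73) = 11899 - 17520*I*sqrt(3)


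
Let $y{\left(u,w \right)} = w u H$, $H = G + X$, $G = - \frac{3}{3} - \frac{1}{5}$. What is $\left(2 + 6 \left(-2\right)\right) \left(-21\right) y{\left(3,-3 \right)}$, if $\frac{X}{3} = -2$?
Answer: $13608$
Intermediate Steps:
$X = -6$ ($X = 3 \left(-2\right) = -6$)
$G = - \frac{6}{5}$ ($G = \left(-3\right) \frac{1}{3} - \frac{1}{5} = -1 - \frac{1}{5} = - \frac{6}{5} \approx -1.2$)
$H = - \frac{36}{5}$ ($H = - \frac{6}{5} - 6 = - \frac{36}{5} \approx -7.2$)
$y{\left(u,w \right)} = - \frac{36 u w}{5}$ ($y{\left(u,w \right)} = w u \left(- \frac{36}{5}\right) = u w \left(- \frac{36}{5}\right) = - \frac{36 u w}{5}$)
$\left(2 + 6 \left(-2\right)\right) \left(-21\right) y{\left(3,-3 \right)} = \left(2 + 6 \left(-2\right)\right) \left(-21\right) \left(\left(- \frac{36}{5}\right) 3 \left(-3\right)\right) = \left(2 - 12\right) \left(-21\right) \frac{324}{5} = \left(-10\right) \left(-21\right) \frac{324}{5} = 210 \cdot \frac{324}{5} = 13608$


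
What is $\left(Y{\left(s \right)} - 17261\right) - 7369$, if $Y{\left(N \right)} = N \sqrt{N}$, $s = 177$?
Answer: $-24630 + 177 \sqrt{177} \approx -22275.0$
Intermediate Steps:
$Y{\left(N \right)} = N^{\frac{3}{2}}$
$\left(Y{\left(s \right)} - 17261\right) - 7369 = \left(177^{\frac{3}{2}} - 17261\right) - 7369 = \left(177 \sqrt{177} - 17261\right) - 7369 = \left(-17261 + 177 \sqrt{177}\right) - 7369 = -24630 + 177 \sqrt{177}$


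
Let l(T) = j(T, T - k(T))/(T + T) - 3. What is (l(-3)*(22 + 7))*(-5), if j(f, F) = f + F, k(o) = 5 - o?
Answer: 290/3 ≈ 96.667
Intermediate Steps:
j(f, F) = F + f
l(T) = -3 + (-5 + 3*T)/(2*T) (l(T) = ((T - (5 - T)) + T)/(T + T) - 3 = ((T + (-5 + T)) + T)/((2*T)) - 3 = ((-5 + 2*T) + T)*(1/(2*T)) - 3 = (-5 + 3*T)*(1/(2*T)) - 3 = (-5 + 3*T)/(2*T) - 3 = -3 + (-5 + 3*T)/(2*T))
(l(-3)*(22 + 7))*(-5) = (((1/2)*(-5 - 3*(-3))/(-3))*(22 + 7))*(-5) = (((1/2)*(-1/3)*(-5 + 9))*29)*(-5) = (((1/2)*(-1/3)*4)*29)*(-5) = -2/3*29*(-5) = -58/3*(-5) = 290/3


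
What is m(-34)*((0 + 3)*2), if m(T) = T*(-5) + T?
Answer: 816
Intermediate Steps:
m(T) = -4*T (m(T) = -5*T + T = -4*T)
m(-34)*((0 + 3)*2) = (-4*(-34))*((0 + 3)*2) = 136*(3*2) = 136*6 = 816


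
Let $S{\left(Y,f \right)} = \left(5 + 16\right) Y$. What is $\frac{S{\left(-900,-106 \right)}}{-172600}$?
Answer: $\frac{189}{1726} \approx 0.1095$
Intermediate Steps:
$S{\left(Y,f \right)} = 21 Y$
$\frac{S{\left(-900,-106 \right)}}{-172600} = \frac{21 \left(-900\right)}{-172600} = \left(-18900\right) \left(- \frac{1}{172600}\right) = \frac{189}{1726}$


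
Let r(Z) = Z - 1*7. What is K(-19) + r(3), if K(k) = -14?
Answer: -18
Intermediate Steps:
r(Z) = -7 + Z (r(Z) = Z - 7 = -7 + Z)
K(-19) + r(3) = -14 + (-7 + 3) = -14 - 4 = -18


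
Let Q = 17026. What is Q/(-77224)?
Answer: -8513/38612 ≈ -0.22048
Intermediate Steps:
Q/(-77224) = 17026/(-77224) = 17026*(-1/77224) = -8513/38612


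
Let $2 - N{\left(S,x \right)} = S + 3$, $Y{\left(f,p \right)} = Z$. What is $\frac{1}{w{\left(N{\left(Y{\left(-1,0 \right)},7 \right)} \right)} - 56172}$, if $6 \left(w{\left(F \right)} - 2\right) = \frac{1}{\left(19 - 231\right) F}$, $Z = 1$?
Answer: $- \frac{2544}{142896479} \approx -1.7803 \cdot 10^{-5}$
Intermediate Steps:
$Y{\left(f,p \right)} = 1$
$N{\left(S,x \right)} = -1 - S$ ($N{\left(S,x \right)} = 2 - \left(S + 3\right) = 2 - \left(3 + S\right) = -1 - S$)
$w{\left(F \right)} = 2 - \frac{1}{1272 F}$ ($w{\left(F \right)} = 2 + \frac{\frac{1}{19 - 231} \frac{1}{F}}{6} = 2 + \frac{\frac{1}{-212} \frac{1}{F}}{6} = 2 + \frac{\left(- \frac{1}{212}\right) \frac{1}{F}}{6} = 2 - \frac{1}{1272 F}$)
$\frac{1}{w{\left(N{\left(Y{\left(-1,0 \right)},7 \right)} \right)} - 56172} = \frac{1}{\left(2 - \frac{1}{1272 \left(-1 - 1\right)}\right) - 56172} = \frac{1}{\left(2 - \frac{1}{1272 \left(-2\right)}\right) - 56172} = \frac{1}{\left(2 - - \frac{1}{2544}\right) - 56172} = \frac{1}{\left(2 + \frac{1}{2544}\right) - 56172} = \frac{1}{\frac{5089}{2544} - 56172} = \frac{1}{- \frac{142896479}{2544}} = - \frac{2544}{142896479}$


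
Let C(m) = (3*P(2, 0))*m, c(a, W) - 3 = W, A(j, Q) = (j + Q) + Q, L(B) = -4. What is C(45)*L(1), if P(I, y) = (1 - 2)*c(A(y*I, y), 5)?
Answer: 4320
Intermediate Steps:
A(j, Q) = j + 2*Q (A(j, Q) = (Q + j) + Q = j + 2*Q)
c(a, W) = 3 + W
P(I, y) = -8 (P(I, y) = (1 - 2)*(3 + 5) = -1*8 = -8)
C(m) = -24*m (C(m) = (3*(-8))*m = -24*m)
C(45)*L(1) = -24*45*(-4) = -1080*(-4) = 4320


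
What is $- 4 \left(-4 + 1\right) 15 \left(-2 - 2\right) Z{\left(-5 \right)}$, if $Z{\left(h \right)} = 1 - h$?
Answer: $-4320$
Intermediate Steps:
$- 4 \left(-4 + 1\right) 15 \left(-2 - 2\right) Z{\left(-5 \right)} = - 4 \left(-4 + 1\right) 15 \left(-2 - 2\right) \left(1 - -5\right) = \left(-4\right) \left(-3\right) 15 \left(- 4 \left(1 + 5\right)\right) = 12 \cdot 15 \left(\left(-4\right) 6\right) = 180 \left(-24\right) = -4320$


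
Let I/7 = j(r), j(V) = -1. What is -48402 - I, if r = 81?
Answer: -48395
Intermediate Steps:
I = -7 (I = 7*(-1) = -7)
-48402 - I = -48402 - 1*(-7) = -48402 + 7 = -48395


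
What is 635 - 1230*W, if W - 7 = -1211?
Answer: 1481555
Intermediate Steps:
W = -1204 (W = 7 - 1211 = -1204)
635 - 1230*W = 635 - 1230*(-1204) = 635 + 1480920 = 1481555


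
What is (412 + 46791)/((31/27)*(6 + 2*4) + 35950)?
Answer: 1274481/971084 ≈ 1.3124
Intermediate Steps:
(412 + 46791)/((31/27)*(6 + 2*4) + 35950) = 47203/((31*(1/27))*(6 + 8) + 35950) = 47203/((31/27)*14 + 35950) = 47203/(434/27 + 35950) = 47203/(971084/27) = 47203*(27/971084) = 1274481/971084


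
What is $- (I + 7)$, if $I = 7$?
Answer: $-14$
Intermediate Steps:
$- (I + 7) = - (7 + 7) = \left(-1\right) 14 = -14$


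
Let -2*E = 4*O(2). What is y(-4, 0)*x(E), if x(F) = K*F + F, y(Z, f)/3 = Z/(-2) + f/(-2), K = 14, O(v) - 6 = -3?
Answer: -540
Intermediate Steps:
O(v) = 3 (O(v) = 6 - 3 = 3)
y(Z, f) = -3*Z/2 - 3*f/2 (y(Z, f) = 3*(Z/(-2) + f/(-2)) = 3*(Z*(-1/2) + f*(-1/2)) = 3*(-Z/2 - f/2) = -3*Z/2 - 3*f/2)
E = -6 (E = -2*3 = -1/2*12 = -6)
x(F) = 15*F (x(F) = 14*F + F = 15*F)
y(-4, 0)*x(E) = (-3/2*(-4) - 3/2*0)*(15*(-6)) = (6 + 0)*(-90) = 6*(-90) = -540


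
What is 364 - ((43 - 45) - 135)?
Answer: 501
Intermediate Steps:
364 - ((43 - 45) - 135) = 364 - (-2 - 135) = 364 - 1*(-137) = 364 + 137 = 501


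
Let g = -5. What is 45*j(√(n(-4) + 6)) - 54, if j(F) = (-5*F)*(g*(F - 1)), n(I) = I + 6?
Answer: 8946 - 2250*√2 ≈ 5764.0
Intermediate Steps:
n(I) = 6 + I
j(F) = -5*F*(5 - 5*F) (j(F) = (-5*F)*(-5*(F - 1)) = (-5*F)*(-5*(-1 + F)) = (-5*F)*(5 - 5*F) = -5*F*(5 - 5*F))
45*j(√(n(-4) + 6)) - 54 = 45*(25*√((6 - 4) + 6)*(-1 + √((6 - 4) + 6))) - 54 = 45*(25*√(2 + 6)*(-1 + √(2 + 6))) - 54 = 45*(25*√8*(-1 + √8)) - 54 = 45*(25*(2*√2)*(-1 + 2*√2)) - 54 = 45*(50*√2*(-1 + 2*√2)) - 54 = 2250*√2*(-1 + 2*√2) - 54 = -54 + 2250*√2*(-1 + 2*√2)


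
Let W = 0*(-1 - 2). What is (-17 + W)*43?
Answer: -731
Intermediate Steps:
W = 0 (W = 0*(-3) = 0)
(-17 + W)*43 = (-17 + 0)*43 = -17*43 = -731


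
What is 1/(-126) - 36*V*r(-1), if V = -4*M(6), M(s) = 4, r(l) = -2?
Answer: -145153/126 ≈ -1152.0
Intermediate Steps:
V = -16 (V = -4*4 = -16)
1/(-126) - 36*V*r(-1) = 1/(-126) - (-576)*(-2) = -1/126 - 36*32 = -1/126 - 1152 = -145153/126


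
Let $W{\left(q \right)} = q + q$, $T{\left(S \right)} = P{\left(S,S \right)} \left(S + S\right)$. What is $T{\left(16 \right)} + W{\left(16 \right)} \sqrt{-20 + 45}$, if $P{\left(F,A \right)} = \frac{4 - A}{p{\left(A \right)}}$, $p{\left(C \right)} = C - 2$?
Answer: $\frac{928}{7} \approx 132.57$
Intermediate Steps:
$p{\left(C \right)} = -2 + C$
$P{\left(F,A \right)} = \frac{4 - A}{-2 + A}$
$T{\left(S \right)} = \frac{2 S \left(4 - S\right)}{-2 + S}$ ($T{\left(S \right)} = \frac{4 - S}{-2 + S} \left(S + S\right) = \frac{4 - S}{-2 + S} 2 S = \frac{2 S \left(4 - S\right)}{-2 + S}$)
$W{\left(q \right)} = 2 q$
$T{\left(16 \right)} + W{\left(16 \right)} \sqrt{-20 + 45} = 2 \cdot 16 \frac{1}{-2 + 16} \left(4 - 16\right) + 2 \cdot 16 \sqrt{-20 + 45} = 2 \cdot 16 \cdot \frac{1}{14} \left(4 - 16\right) + 32 \sqrt{25} = 2 \cdot 16 \cdot \frac{1}{14} \left(-12\right) + 32 \cdot 5 = - \frac{192}{7} + 160 = \frac{928}{7}$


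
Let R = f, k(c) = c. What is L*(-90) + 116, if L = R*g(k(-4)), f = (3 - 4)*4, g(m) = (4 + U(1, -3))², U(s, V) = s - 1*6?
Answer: 476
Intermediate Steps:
U(s, V) = -6 + s (U(s, V) = s - 6 = -6 + s)
g(m) = 1 (g(m) = (4 + (-6 + 1))² = (4 - 5)² = (-1)² = 1)
f = -4 (f = -1*4 = -4)
R = -4
L = -4 (L = -4*1 = -4)
L*(-90) + 116 = -4*(-90) + 116 = 360 + 116 = 476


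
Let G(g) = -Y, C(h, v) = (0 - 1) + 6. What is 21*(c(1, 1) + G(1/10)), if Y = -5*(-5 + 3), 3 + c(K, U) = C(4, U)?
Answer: -168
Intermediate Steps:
C(h, v) = 5 (C(h, v) = -1 + 6 = 5)
c(K, U) = 2 (c(K, U) = -3 + 5 = 2)
Y = 10 (Y = -5*(-2) = 10)
G(g) = -10 (G(g) = -1*10 = -10)
21*(c(1, 1) + G(1/10)) = 21*(2 - 10) = 21*(-8) = -168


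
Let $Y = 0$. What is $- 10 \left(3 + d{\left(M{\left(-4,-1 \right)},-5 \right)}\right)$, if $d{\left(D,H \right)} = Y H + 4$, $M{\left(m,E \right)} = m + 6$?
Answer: $-70$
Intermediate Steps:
$M{\left(m,E \right)} = 6 + m$
$d{\left(D,H \right)} = 4$ ($d{\left(D,H \right)} = 0 H + 4 = 0 + 4 = 4$)
$- 10 \left(3 + d{\left(M{\left(-4,-1 \right)},-5 \right)}\right) = - 10 \left(3 + 4\right) = \left(-10\right) 7 = -70$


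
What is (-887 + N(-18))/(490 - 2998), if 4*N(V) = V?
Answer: 1783/5016 ≈ 0.35546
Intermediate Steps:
N(V) = V/4
(-887 + N(-18))/(490 - 2998) = (-887 + (¼)*(-18))/(490 - 2998) = (-887 - 9/2)/(-2508) = -1783/2*(-1/2508) = 1783/5016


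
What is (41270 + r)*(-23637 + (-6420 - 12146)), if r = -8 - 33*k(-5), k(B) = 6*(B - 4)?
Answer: -1816585932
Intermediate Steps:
k(B) = -24 + 6*B (k(B) = 6*(-4 + B) = -24 + 6*B)
r = 1774 (r = -8 - 33*(-24 + 6*(-5)) = -8 - 33*(-24 - 30) = -8 - 33*(-54) = -8 + 1782 = 1774)
(41270 + r)*(-23637 + (-6420 - 12146)) = (41270 + 1774)*(-23637 + (-6420 - 12146)) = 43044*(-23637 - 18566) = 43044*(-42203) = -1816585932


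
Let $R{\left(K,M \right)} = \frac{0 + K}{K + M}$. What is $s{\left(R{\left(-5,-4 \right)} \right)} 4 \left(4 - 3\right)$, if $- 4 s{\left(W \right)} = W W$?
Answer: $- \frac{25}{81} \approx -0.30864$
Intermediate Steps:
$R{\left(K,M \right)} = \frac{K}{K + M}$
$s{\left(W \right)} = - \frac{W^{2}}{4}$ ($s{\left(W \right)} = - \frac{W W}{4} = - \frac{W^{2}}{4}$)
$s{\left(R{\left(-5,-4 \right)} \right)} 4 \left(4 - 3\right) = - \frac{\left(- \frac{5}{-5 - 4}\right)^{2}}{4} \cdot 4 \left(4 - 3\right) = - \frac{\left(- \frac{5}{-9}\right)^{2}}{4} \cdot 4 \left(4 - 3\right) = - \frac{\left(\left(-5\right) \left(- \frac{1}{9}\right)\right)^{2}}{4} \cdot 4 \cdot 1 = - \frac{\left(\frac{5}{9}\right)^{2}}{4} \cdot 4 = \left(- \frac{1}{4}\right) \frac{25}{81} \cdot 4 = \left(- \frac{25}{324}\right) 4 = - \frac{25}{81}$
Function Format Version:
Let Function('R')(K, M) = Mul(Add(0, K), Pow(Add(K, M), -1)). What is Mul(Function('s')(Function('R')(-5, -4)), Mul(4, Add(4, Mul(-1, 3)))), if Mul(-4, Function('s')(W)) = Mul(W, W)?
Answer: Rational(-25, 81) ≈ -0.30864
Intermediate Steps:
Function('R')(K, M) = Mul(K, Pow(Add(K, M), -1))
Function('s')(W) = Mul(Rational(-1, 4), Pow(W, 2)) (Function('s')(W) = Mul(Rational(-1, 4), Mul(W, W)) = Mul(Rational(-1, 4), Pow(W, 2)))
Mul(Function('s')(Function('R')(-5, -4)), Mul(4, Add(4, Mul(-1, 3)))) = Mul(Mul(Rational(-1, 4), Pow(Mul(-5, Pow(Add(-5, -4), -1)), 2)), Mul(4, Add(4, Mul(-1, 3)))) = Mul(Mul(Rational(-1, 4), Pow(Mul(-5, Pow(-9, -1)), 2)), Mul(4, Add(4, -3))) = Mul(Mul(Rational(-1, 4), Pow(Mul(-5, Rational(-1, 9)), 2)), Mul(4, 1)) = Mul(Mul(Rational(-1, 4), Pow(Rational(5, 9), 2)), 4) = Mul(Mul(Rational(-1, 4), Rational(25, 81)), 4) = Mul(Rational(-25, 324), 4) = Rational(-25, 81)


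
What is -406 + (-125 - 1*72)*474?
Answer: -93784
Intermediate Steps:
-406 + (-125 - 1*72)*474 = -406 + (-125 - 72)*474 = -406 - 197*474 = -406 - 93378 = -93784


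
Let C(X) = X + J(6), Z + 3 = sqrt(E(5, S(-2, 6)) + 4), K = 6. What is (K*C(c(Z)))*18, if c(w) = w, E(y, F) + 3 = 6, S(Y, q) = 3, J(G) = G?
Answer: 324 + 108*sqrt(7) ≈ 609.74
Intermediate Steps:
E(y, F) = 3 (E(y, F) = -3 + 6 = 3)
Z = -3 + sqrt(7) (Z = -3 + sqrt(3 + 4) = -3 + sqrt(7) ≈ -0.35425)
C(X) = 6 + X (C(X) = X + 6 = 6 + X)
(K*C(c(Z)))*18 = (6*(6 + (-3 + sqrt(7))))*18 = (6*(3 + sqrt(7)))*18 = (18 + 6*sqrt(7))*18 = 324 + 108*sqrt(7)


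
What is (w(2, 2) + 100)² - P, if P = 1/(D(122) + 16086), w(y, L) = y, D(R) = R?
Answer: 168628031/16208 ≈ 10404.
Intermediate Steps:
P = 1/16208 (P = 1/(122 + 16086) = 1/16208 ≈ 6.1698e-5)
(w(2, 2) + 100)² - P = (2 + 100)² - 1*1/16208 = 102² - 1/16208 = 10404 - 1/16208 = 168628031/16208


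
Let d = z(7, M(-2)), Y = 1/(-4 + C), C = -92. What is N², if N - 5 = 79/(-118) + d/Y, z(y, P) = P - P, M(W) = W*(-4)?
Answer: 261121/13924 ≈ 18.753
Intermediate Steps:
Y = -1/96 (Y = 1/(-4 - 92) = 1/(-96) = -1/96 ≈ -0.010417)
M(W) = -4*W
z(y, P) = 0
d = 0
N = 511/118 (N = 5 + (79/(-118) + 0/(-1/96)) = 5 + (79*(-1/118) + 0*(-96)) = 5 + (-79/118 + 0) = 5 - 79/118 = 511/118 ≈ 4.3305)
N² = (511/118)² = 261121/13924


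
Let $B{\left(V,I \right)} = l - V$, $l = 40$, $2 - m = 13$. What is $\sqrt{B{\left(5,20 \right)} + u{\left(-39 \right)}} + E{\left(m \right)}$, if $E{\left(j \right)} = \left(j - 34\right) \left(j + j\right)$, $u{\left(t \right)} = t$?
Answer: $990 + 2 i \approx 990.0 + 2.0 i$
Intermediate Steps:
$m = -11$ ($m = 2 - 13 = -11$)
$E{\left(j \right)} = 2 j \left(-34 + j\right)$ ($E{\left(j \right)} = \left(-34 + j\right) 2 j = 2 j \left(-34 + j\right)$)
$B{\left(V,I \right)} = 40 - V$
$\sqrt{B{\left(5,20 \right)} + u{\left(-39 \right)}} + E{\left(m \right)} = \sqrt{\left(40 - 5\right) - 39} + 2 \left(-11\right) \left(-34 - 11\right) = \sqrt{\left(40 - 5\right) - 39} + 2 \left(-11\right) \left(-45\right) = \sqrt{35 - 39} + 990 = \sqrt{-4} + 990 = 2 i + 990 = 990 + 2 i$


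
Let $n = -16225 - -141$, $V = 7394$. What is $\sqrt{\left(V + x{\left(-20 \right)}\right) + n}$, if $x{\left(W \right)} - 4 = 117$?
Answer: $i \sqrt{8569} \approx 92.569 i$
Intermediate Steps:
$x{\left(W \right)} = 121$ ($x{\left(W \right)} = 4 + 117 = 121$)
$n = -16084$ ($n = -16225 + 141 = -16084$)
$\sqrt{\left(V + x{\left(-20 \right)}\right) + n} = \sqrt{\left(7394 + 121\right) - 16084} = \sqrt{7515 - 16084} = \sqrt{-8569} = i \sqrt{8569}$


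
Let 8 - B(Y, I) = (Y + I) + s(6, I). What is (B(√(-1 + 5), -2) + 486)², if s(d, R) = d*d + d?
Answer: 204304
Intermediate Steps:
s(d, R) = d + d² (s(d, R) = d² + d = d + d²)
B(Y, I) = -34 - I - Y (B(Y, I) = 8 - ((Y + I) + 6*(1 + 6)) = 8 - ((I + Y) + 6*7) = 8 - ((I + Y) + 42) = 8 - (42 + I + Y) = 8 + (-42 - I - Y) = -34 - I - Y)
(B(√(-1 + 5), -2) + 486)² = ((-34 - 1*(-2) - √(-1 + 5)) + 486)² = ((-34 + 2 - √4) + 486)² = ((-34 + 2 - 1*2) + 486)² = ((-34 + 2 - 2) + 486)² = (-34 + 486)² = 452² = 204304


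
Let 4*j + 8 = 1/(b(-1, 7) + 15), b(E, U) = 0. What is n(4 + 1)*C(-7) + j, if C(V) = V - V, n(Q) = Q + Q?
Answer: -119/60 ≈ -1.9833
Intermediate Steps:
n(Q) = 2*Q
j = -119/60 (j = -2 + 1/(4*(0 + 15)) = -2 + (¼)/15 = -2 + (¼)*(1/15) = -2 + 1/60 = -119/60 ≈ -1.9833)
C(V) = 0
n(4 + 1)*C(-7) + j = (2*(4 + 1))*0 - 119/60 = (2*5)*0 - 119/60 = 10*0 - 119/60 = 0 - 119/60 = -119/60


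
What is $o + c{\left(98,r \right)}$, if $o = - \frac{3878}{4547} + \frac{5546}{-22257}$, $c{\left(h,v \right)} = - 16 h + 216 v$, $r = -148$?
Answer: $- \frac{3394041219652}{101202579} \approx -33537.0$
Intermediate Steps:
$o = - \frac{111530308}{101202579}$ ($o = \left(-3878\right) \frac{1}{4547} + 5546 \left(- \frac{1}{22257}\right) = - \frac{3878}{4547} - \frac{5546}{22257} = - \frac{111530308}{101202579} \approx -1.1021$)
$o + c{\left(98,r \right)} = - \frac{111530308}{101202579} + \left(\left(-16\right) 98 + 216 \left(-148\right)\right) = - \frac{111530308}{101202579} - 33536 = - \frac{3394041219652}{101202579}$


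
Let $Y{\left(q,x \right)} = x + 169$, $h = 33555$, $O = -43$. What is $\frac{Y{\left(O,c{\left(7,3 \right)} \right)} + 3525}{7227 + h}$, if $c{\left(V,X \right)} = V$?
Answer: $\frac{3701}{40782} \approx 0.090751$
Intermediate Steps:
$Y{\left(q,x \right)} = 169 + x$
$\frac{Y{\left(O,c{\left(7,3 \right)} \right)} + 3525}{7227 + h} = \frac{\left(169 + 7\right) + 3525}{7227 + 33555} = \frac{176 + 3525}{40782} = 3701 \cdot \frac{1}{40782} = \frac{3701}{40782}$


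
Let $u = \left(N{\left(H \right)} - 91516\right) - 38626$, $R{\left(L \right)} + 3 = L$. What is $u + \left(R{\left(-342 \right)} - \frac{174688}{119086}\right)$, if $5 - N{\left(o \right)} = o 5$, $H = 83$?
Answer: $- \frac{7794087415}{59543} \approx -1.309 \cdot 10^{5}$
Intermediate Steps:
$R{\left(L \right)} = -3 + L$
$N{\left(o \right)} = 5 - 5 o$ ($N{\left(o \right)} = 5 - o 5 = 5 - 5 o$)
$u = -130552$ ($u = \left(\left(5 - 415\right) - 91516\right) - 38626 = \left(-410 - 91516\right) - 38626 = -91926 - 38626 = -130552$)
$u + \left(R{\left(-342 \right)} - \frac{174688}{119086}\right) = -130552 - \left(345 + \frac{174688}{119086}\right) = -130552 - \left(345 + 174688 \cdot \frac{1}{119086}\right) = -130552 - \frac{20629679}{59543} = - \frac{7794087415}{59543}$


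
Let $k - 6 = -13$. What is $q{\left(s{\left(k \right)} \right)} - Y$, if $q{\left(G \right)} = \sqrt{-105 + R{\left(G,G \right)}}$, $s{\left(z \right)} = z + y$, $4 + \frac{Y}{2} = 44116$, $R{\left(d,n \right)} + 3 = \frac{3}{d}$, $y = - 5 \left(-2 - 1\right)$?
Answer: $-88224 + \frac{i \sqrt{1722}}{4} \approx -88224.0 + 10.374 i$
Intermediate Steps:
$y = 15$ ($y = \left(-5\right) \left(-3\right) = 15$)
$R{\left(d,n \right)} = -3 + \frac{3}{d}$
$Y = 88224$ ($Y = -8 + 2 \cdot 44116 = -8 + 88232 = 88224$)
$k = -7$ ($k = 6 - 13 = -7$)
$s{\left(z \right)} = 15 + z$ ($s{\left(z \right)} = z + 15 = 15 + z$)
$q{\left(G \right)} = \sqrt{-108 + \frac{3}{G}}$ ($q{\left(G \right)} = \sqrt{-105 - \left(3 - \frac{3}{G}\right)} = \sqrt{-108 + \frac{3}{G}}$)
$q{\left(s{\left(k \right)} \right)} - Y = \sqrt{-108 + \frac{3}{15 - 7}} - 88224 = \sqrt{-108 + \frac{3}{8}} - 88224 = \sqrt{- \frac{861}{8}} - 88224 = \frac{i \sqrt{1722}}{4} - 88224 = -88224 + \frac{i \sqrt{1722}}{4}$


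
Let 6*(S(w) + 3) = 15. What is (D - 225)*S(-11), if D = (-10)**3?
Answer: 1225/2 ≈ 612.50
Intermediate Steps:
S(w) = -1/2 (S(w) = -3 + (1/6)*15 = -3 + 5/2 = -1/2)
D = -1000
(D - 225)*S(-11) = (-1000 - 225)*(-1/2) = -1225*(-1/2) = 1225/2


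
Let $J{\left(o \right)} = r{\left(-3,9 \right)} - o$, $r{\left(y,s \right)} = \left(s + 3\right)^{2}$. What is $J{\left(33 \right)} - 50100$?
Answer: $-49989$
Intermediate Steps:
$r{\left(y,s \right)} = \left(3 + s\right)^{2}$
$J{\left(o \right)} = 144 - o$ ($J{\left(o \right)} = \left(3 + 9\right)^{2} - o = 12^{2} - o = 144 - o$)
$J{\left(33 \right)} - 50100 = \left(144 - 33\right) - 50100 = 111 - 50100 = -49989$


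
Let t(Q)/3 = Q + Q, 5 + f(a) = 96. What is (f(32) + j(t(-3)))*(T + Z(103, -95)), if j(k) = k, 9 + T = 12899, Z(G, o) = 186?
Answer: 954548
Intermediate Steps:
f(a) = 91 (f(a) = -5 + 96 = 91)
T = 12890 (T = -9 + 12899 = 12890)
t(Q) = 6*Q (t(Q) = 3*(Q + Q) = 3*(2*Q) = 6*Q)
(f(32) + j(t(-3)))*(T + Z(103, -95)) = (91 + 6*(-3))*(12890 + 186) = (91 - 18)*13076 = 73*13076 = 954548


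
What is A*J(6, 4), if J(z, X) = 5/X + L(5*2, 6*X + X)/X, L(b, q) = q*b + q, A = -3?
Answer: -939/4 ≈ -234.75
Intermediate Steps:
L(b, q) = q + b*q (L(b, q) = b*q + q = q + b*q)
J(z, X) = 77 + 5/X (J(z, X) = 5/X + ((6*X + X)*(1 + 5*2))/X = 5/X + ((7*X)*(1 + 10))/X = 5/X + ((7*X)*11)/X = 5/X + (77*X)/X = 5/X + 77 = 77 + 5/X)
A*J(6, 4) = -3*(77 + 5/4) = -3*313/4 = -939/4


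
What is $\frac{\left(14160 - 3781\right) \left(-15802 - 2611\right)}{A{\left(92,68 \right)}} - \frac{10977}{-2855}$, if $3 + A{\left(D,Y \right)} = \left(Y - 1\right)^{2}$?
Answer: $- \frac{545565601763}{12807530} \approx -42597.0$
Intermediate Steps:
$A{\left(D,Y \right)} = -3 + \left(-1 + Y\right)^{2}$ ($A{\left(D,Y \right)} = -3 + \left(Y - 1\right)^{2} = -3 + \left(-1 + Y\right)^{2}$)
$\frac{\left(14160 - 3781\right) \left(-15802 - 2611\right)}{A{\left(92,68 \right)}} - \frac{10977}{-2855} = \frac{\left(14160 - 3781\right) \left(-15802 - 2611\right)}{-3 + \left(-1 + 68\right)^{2}} - \frac{10977}{-2855} = \frac{10379 \left(-18413\right)}{-3 + 67^{2}} - - \frac{10977}{2855} = - \frac{191108527}{-3 + 4489} + \frac{10977}{2855} = - \frac{191108527}{4486} + \frac{10977}{2855} = - \frac{545565601763}{12807530}$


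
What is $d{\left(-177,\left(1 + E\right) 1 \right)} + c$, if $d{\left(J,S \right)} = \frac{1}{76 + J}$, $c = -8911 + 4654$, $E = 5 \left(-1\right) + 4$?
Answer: $- \frac{429958}{101} \approx -4257.0$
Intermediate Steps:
$E = -1$ ($E = -5 + 4 = -1$)
$c = -4257$
$d{\left(-177,\left(1 + E\right) 1 \right)} + c = \frac{1}{76 - 177} - 4257 = \frac{1}{-101} - 4257 = - \frac{1}{101} - 4257 = - \frac{429958}{101}$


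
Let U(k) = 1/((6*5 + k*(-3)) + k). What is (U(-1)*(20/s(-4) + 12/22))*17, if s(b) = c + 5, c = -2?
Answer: 2023/528 ≈ 3.8314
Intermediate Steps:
s(b) = 3 (s(b) = -2 + 5 = 3)
U(k) = 1/(30 - 2*k) (U(k) = 1/((30 - 3*k) + k) = 1/(30 - 2*k))
(U(-1)*(20/s(-4) + 12/22))*17 = ((-1/(-30 + 2*(-1)))*(20/3 + 12/22))*17 = ((-1/(-30 - 2))*(20*(1/3) + 12*(1/22)))*17 = ((-1/(-32))*(20/3 + 6/11))*17 = (-1*(-1/32)*(238/33))*17 = ((1/32)*(238/33))*17 = (119/528)*17 = 2023/528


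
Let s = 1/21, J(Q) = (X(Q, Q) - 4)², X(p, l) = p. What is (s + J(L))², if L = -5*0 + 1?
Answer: 36100/441 ≈ 81.859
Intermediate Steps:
L = 1 (L = 0 + 1 = 1)
J(Q) = (-4 + Q)² (J(Q) = (Q - 4)² = (-4 + Q)²)
s = 1/21 ≈ 0.047619
(s + J(L))² = (1/21 + (-4 + 1)²)² = (1/21 + (-3)²)² = (1/21 + 9)² = (190/21)² = 36100/441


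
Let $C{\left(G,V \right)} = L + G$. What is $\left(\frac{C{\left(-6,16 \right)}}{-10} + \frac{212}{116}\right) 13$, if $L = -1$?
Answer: $\frac{9529}{290} \approx 32.859$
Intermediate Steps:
$C{\left(G,V \right)} = -1 + G$
$\left(\frac{C{\left(-6,16 \right)}}{-10} + \frac{212}{116}\right) 13 = \left(\frac{-1 - 6}{-10} + \frac{212}{116}\right) 13 = \left(\left(-7\right) \left(- \frac{1}{10}\right) + 212 \cdot \frac{1}{116}\right) 13 = \left(\frac{7}{10} + \frac{53}{29}\right) 13 = \frac{733}{290} \cdot 13 = \frac{9529}{290}$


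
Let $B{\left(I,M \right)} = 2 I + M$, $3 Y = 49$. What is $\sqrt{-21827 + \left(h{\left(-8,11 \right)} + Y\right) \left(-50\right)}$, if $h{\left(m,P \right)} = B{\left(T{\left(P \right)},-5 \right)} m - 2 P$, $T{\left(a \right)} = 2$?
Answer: $\frac{i \sqrt{197493}}{3} \approx 148.13 i$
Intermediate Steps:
$Y = \frac{49}{3}$ ($Y = \frac{1}{3} \cdot 49 = \frac{49}{3} \approx 16.333$)
$B{\left(I,M \right)} = M + 2 I$
$h{\left(m,P \right)} = - m - 2 P$ ($h{\left(m,P \right)} = \left(-5 + 2 \cdot 2\right) m - 2 P = \left(-5 + 4\right) m - 2 P = - m - 2 P$)
$\sqrt{-21827 + \left(h{\left(-8,11 \right)} + Y\right) \left(-50\right)} = \sqrt{-21827 + \left(\left(\left(-1\right) \left(-8\right) - 22\right) + \frac{49}{3}\right) \left(-50\right)} = \sqrt{-21827 + \left(\left(8 - 22\right) + \frac{49}{3}\right) \left(-50\right)} = \sqrt{-21827 + \left(-14 + \frac{49}{3}\right) \left(-50\right)} = \sqrt{-21827 + \frac{7}{3} \left(-50\right)} = \sqrt{-21827 - \frac{350}{3}} = \sqrt{- \frac{65831}{3}} = \frac{i \sqrt{197493}}{3}$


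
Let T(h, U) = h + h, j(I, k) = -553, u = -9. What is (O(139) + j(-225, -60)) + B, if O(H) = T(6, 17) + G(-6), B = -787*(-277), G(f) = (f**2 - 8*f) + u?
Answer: 217533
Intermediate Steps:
G(f) = -9 + f**2 - 8*f (G(f) = (f**2 - 8*f) - 9 = -9 + f**2 - 8*f)
B = 217999
T(h, U) = 2*h
O(H) = 87 (O(H) = 2*6 + (-9 + (-6)**2 - 8*(-6)) = 12 + (-9 + 36 + 48) = 12 + 75 = 87)
(O(139) + j(-225, -60)) + B = (87 - 553) + 217999 = -466 + 217999 = 217533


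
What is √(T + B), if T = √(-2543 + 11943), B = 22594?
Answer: √(22594 + 10*√94) ≈ 150.64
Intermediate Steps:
T = 10*√94 (T = √9400 = 10*√94 ≈ 96.954)
√(T + B) = √(10*√94 + 22594) = √(22594 + 10*√94)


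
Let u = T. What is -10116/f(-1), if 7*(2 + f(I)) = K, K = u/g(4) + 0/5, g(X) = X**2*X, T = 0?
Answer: 5058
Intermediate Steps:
g(X) = X**3
u = 0
K = 0 (K = 0/(4**3) + 0/5 = 0/64 + 0*(1/5) = 0*(1/64) + 0 = 0 + 0 = 0)
f(I) = -2 (f(I) = -2 + (1/7)*0 = -2 + 0 = -2)
-10116/f(-1) = -10116/(-2) = -10116*(-1)/2 = -843*(-6) = 5058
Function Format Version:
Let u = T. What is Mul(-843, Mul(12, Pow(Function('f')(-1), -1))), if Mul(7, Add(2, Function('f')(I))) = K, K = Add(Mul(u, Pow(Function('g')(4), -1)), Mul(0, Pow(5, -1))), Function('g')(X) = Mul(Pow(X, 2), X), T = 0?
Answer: 5058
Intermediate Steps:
Function('g')(X) = Pow(X, 3)
u = 0
K = 0 (K = Add(Mul(0, Pow(Pow(4, 3), -1)), Mul(0, Pow(5, -1))) = Add(Mul(0, Pow(64, -1)), Mul(0, Rational(1, 5))) = Add(Mul(0, Rational(1, 64)), 0) = Add(0, 0) = 0)
Function('f')(I) = -2 (Function('f')(I) = Add(-2, Mul(Rational(1, 7), 0)) = Add(-2, 0) = -2)
Mul(-843, Mul(12, Pow(Function('f')(-1), -1))) = Mul(-843, Mul(12, Pow(-2, -1))) = Mul(-843, Mul(12, Rational(-1, 2))) = Mul(-843, -6) = 5058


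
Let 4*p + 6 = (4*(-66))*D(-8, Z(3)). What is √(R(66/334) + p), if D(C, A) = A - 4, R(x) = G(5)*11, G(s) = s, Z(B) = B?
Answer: √478/2 ≈ 10.932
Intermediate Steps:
R(x) = 55 (R(x) = 5*11 = 55)
D(C, A) = -4 + A
p = 129/2 (p = -3/2 + ((4*(-66))*(-4 + 3))/4 = -3/2 + (-264*(-1))/4 = -3/2 + (¼)*264 = -3/2 + 66 = 129/2 ≈ 64.500)
√(R(66/334) + p) = √(55 + 129/2) = √(239/2) = √478/2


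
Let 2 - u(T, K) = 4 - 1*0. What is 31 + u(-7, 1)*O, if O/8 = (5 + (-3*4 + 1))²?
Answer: -545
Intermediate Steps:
u(T, K) = -2 (u(T, K) = 2 - (4 - 1*0) = 2 - (4 + 0) = 2 - 1*4 = 2 - 4 = -2)
O = 288 (O = 8*(5 + (-3*4 + 1))² = 8*(5 + (-12 + 1))² = 8*(5 - 11)² = 8*(-6)² = 8*36 = 288)
31 + u(-7, 1)*O = 31 - 2*288 = 31 - 576 = -545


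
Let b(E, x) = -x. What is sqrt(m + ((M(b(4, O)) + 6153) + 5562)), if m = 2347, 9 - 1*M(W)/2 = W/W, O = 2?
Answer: sqrt(14078) ≈ 118.65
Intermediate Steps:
M(W) = 16 (M(W) = 18 - 2*W/W = 18 - 2*1 = 18 - 2 = 16)
sqrt(m + ((M(b(4, O)) + 6153) + 5562)) = sqrt(2347 + ((16 + 6153) + 5562)) = sqrt(2347 + (6169 + 5562)) = sqrt(2347 + 11731) = sqrt(14078)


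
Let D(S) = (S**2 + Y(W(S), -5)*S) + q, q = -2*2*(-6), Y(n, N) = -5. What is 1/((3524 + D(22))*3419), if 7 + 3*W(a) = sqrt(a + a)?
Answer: 1/13409318 ≈ 7.4575e-8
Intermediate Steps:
W(a) = -7/3 + sqrt(2)*sqrt(a)/3 (W(a) = -7/3 + sqrt(a + a)/3 = -7/3 + sqrt(2*a)/3 = -7/3 + (sqrt(2)*sqrt(a))/3 = -7/3 + sqrt(2)*sqrt(a)/3)
q = 24 (q = -4*(-6) = 24)
D(S) = 24 + S**2 - 5*S (D(S) = (S**2 - 5*S) + 24 = 24 + S**2 - 5*S)
1/((3524 + D(22))*3419) = 1/((3524 + (24 + 22**2 - 5*22))*3419) = (1/3419)/(3524 + (24 + 484 - 110)) = (1/3419)/(3524 + 398) = (1/3419)/3922 = (1/3922)*(1/3419) = 1/13409318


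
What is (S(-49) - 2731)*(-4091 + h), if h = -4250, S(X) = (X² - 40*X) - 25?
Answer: -13387305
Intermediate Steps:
S(X) = -25 + X² - 40*X
(S(-49) - 2731)*(-4091 + h) = ((-25 + (-49)² - 40*(-49)) - 2731)*(-4091 - 4250) = ((-25 + 2401 + 1960) - 2731)*(-8341) = (4336 - 2731)*(-8341) = 1605*(-8341) = -13387305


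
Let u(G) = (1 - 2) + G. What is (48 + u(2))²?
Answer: 2401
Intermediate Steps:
u(G) = -1 + G
(48 + u(2))² = (48 + (-1 + 2))² = (48 + 1)² = 49² = 2401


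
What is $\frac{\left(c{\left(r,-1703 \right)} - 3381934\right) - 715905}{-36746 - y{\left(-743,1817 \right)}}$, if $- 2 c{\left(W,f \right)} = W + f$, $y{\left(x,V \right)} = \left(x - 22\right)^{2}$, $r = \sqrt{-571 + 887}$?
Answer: $\frac{8193975}{1243942} + \frac{\sqrt{79}}{621971} \approx 6.5871$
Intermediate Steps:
$r = 2 \sqrt{79}$ ($r = \sqrt{316} = 2 \sqrt{79} \approx 17.776$)
$y{\left(x,V \right)} = \left(-22 + x\right)^{2}$
$c{\left(W,f \right)} = - \frac{W}{2} - \frac{f}{2}$ ($c{\left(W,f \right)} = - \frac{W + f}{2} = - \frac{W}{2} - \frac{f}{2}$)
$\frac{\left(c{\left(r,-1703 \right)} - 3381934\right) - 715905}{-36746 - y{\left(-743,1817 \right)}} = \frac{\left(\left(- \frac{2 \sqrt{79}}{2} - - \frac{1703}{2}\right) - 3381934\right) - 715905}{-36746 - \left(-22 - 743\right)^{2}} = \frac{\left(\left(- \sqrt{79} + \frac{1703}{2}\right) - 3381934\right) - 715905}{-36746 - \left(-765\right)^{2}} = \frac{\left(\left(\frac{1703}{2} - \sqrt{79}\right) - 3381934\right) - 715905}{-36746 - 585225} = \frac{\left(- \frac{6762165}{2} - \sqrt{79}\right) - 715905}{-36746 - 585225} = \frac{- \frac{8193975}{2} - \sqrt{79}}{-621971} = \left(- \frac{8193975}{2} - \sqrt{79}\right) \left(- \frac{1}{621971}\right) = \frac{8193975}{1243942} + \frac{\sqrt{79}}{621971}$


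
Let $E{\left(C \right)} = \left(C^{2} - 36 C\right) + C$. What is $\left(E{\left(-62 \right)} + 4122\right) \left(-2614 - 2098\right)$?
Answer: $-47760832$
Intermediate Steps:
$E{\left(C \right)} = C^{2} - 35 C$
$\left(E{\left(-62 \right)} + 4122\right) \left(-2614 - 2098\right) = \left(- 62 \left(-35 - 62\right) + 4122\right) \left(-2614 - 2098\right) = \left(\left(-62\right) \left(-97\right) + 4122\right) \left(-4712\right) = \left(6014 + 4122\right) \left(-4712\right) = 10136 \left(-4712\right) = -47760832$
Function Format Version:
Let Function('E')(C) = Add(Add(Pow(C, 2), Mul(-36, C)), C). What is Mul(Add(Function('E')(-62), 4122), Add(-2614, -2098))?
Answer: -47760832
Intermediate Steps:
Function('E')(C) = Add(Pow(C, 2), Mul(-35, C))
Mul(Add(Function('E')(-62), 4122), Add(-2614, -2098)) = Mul(Add(Mul(-62, Add(-35, -62)), 4122), Add(-2614, -2098)) = Mul(Add(Mul(-62, -97), 4122), -4712) = Mul(Add(6014, 4122), -4712) = Mul(10136, -4712) = -47760832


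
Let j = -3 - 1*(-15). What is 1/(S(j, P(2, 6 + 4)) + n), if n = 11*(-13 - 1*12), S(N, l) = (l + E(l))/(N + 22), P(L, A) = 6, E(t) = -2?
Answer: -17/4673 ≈ -0.0036379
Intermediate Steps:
j = 12 (j = -3 + 15 = 12)
S(N, l) = (-2 + l)/(22 + N) (S(N, l) = (l - 2)/(N + 22) = (-2 + l)/(22 + N))
n = -275 (n = 11*(-13 - 12) = 11*(-25) = -275)
1/(S(j, P(2, 6 + 4)) + n) = 1/((-2 + 6)/(22 + 12) - 275) = 1/(4/34 - 275) = 1/((1/34)*4 - 275) = 1/(2/17 - 275) = 1/(-4673/17) = -17/4673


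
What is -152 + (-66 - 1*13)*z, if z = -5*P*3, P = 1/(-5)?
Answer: -389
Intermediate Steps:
P = -⅕ ≈ -0.20000
z = 3 (z = -5*(-⅕)*3 = 1*3 = 3)
-152 + (-66 - 1*13)*z = -152 + (-66 - 1*13)*3 = -152 + (-66 - 13)*3 = -152 - 79*3 = -152 - 237 = -389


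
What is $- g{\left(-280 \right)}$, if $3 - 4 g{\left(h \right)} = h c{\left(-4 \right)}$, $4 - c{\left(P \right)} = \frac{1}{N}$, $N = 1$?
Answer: $- \frac{843}{4} \approx -210.75$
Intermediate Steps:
$c{\left(P \right)} = 3$ ($c{\left(P \right)} = 4 - 1^{-1} = 4 - 1 = 3$)
$g{\left(h \right)} = \frac{3}{4} - \frac{3 h}{4}$ ($g{\left(h \right)} = \frac{3}{4} - \frac{h 3}{4} = \frac{3}{4} - \frac{3 h}{4}$)
$- g{\left(-280 \right)} = - (\frac{3}{4} - -210) = - (\frac{3}{4} + 210) = \left(-1\right) \frac{843}{4} = - \frac{843}{4}$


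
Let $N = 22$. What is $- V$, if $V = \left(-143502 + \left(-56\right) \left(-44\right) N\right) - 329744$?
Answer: $419038$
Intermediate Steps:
$V = -419038$ ($V = \left(-143502 + \left(-56\right) \left(-44\right) 22\right) - 329744 = \left(-143502 + 2464 \cdot 22\right) - 329744 = \left(-143502 + 54208\right) - 329744 = -89294 - 329744 = -419038$)
$- V = \left(-1\right) \left(-419038\right) = 419038$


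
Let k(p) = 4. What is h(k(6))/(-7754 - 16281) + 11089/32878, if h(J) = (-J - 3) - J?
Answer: 24262343/71838430 ≈ 0.33773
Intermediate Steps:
h(J) = -3 - 2*J (h(J) = (-3 - J) - J = -3 - 2*J)
h(k(6))/(-7754 - 16281) + 11089/32878 = (-3 - 2*4)/(-7754 - 16281) + 11089/32878 = (-3 - 8)/(-24035) + 11089*(1/32878) = -11*(-1/24035) + 11089/32878 = 1/2185 + 11089/32878 = 24262343/71838430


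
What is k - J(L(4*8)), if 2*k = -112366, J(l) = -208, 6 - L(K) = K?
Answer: -55975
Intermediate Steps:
L(K) = 6 - K
k = -56183 (k = (½)*(-112366) = -56183)
k - J(L(4*8)) = -56183 - 1*(-208) = -56183 + 208 = -55975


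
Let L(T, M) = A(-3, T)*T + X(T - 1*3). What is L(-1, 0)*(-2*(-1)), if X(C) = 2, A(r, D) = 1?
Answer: 2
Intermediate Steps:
L(T, M) = 2 + T (L(T, M) = 1*T + 2 = T + 2 = 2 + T)
L(-1, 0)*(-2*(-1)) = (2 - 1)*(-2*(-1)) = 1*2 = 2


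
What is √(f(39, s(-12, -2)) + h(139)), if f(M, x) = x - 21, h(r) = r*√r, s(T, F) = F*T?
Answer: √(3 + 139*√139) ≈ 40.519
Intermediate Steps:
h(r) = r^(3/2)
f(M, x) = -21 + x
√(f(39, s(-12, -2)) + h(139)) = √((-21 - 2*(-12)) + 139^(3/2)) = √((-21 + 24) + 139*√139) = √(3 + 139*√139)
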